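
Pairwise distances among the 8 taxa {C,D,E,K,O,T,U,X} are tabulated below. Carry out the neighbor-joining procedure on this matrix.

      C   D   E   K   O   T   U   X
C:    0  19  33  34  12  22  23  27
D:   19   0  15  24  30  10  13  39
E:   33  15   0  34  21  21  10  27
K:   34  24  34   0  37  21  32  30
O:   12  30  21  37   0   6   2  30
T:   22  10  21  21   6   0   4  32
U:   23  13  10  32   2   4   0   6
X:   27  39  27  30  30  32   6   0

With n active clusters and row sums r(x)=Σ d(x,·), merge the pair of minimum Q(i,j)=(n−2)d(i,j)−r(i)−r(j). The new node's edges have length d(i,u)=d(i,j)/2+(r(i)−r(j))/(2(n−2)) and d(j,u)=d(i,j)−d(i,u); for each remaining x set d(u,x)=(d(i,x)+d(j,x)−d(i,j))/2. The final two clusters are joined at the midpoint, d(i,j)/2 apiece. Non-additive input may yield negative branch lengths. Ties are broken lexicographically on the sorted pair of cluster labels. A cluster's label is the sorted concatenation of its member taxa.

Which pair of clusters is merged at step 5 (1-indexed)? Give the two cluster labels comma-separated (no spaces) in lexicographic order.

CEOUX,T

step 1: merge (U,X) at d=6, Q=-245; branch lengths U→-65/12, X→137/12; new cluster UX
  updated: d(C,UX)=22, d(D,UX)=23, d(E,UX)=31/2, d(K,UX)=28, d(O,UX)=13, d(T,UX)=15
step 2: merge (C,O) at d=12, Q=-201; branch lengths C→83/10, O→37/10; new cluster CO
  updated: d(CO,D)=37/2, d(CO,E)=21, d(CO,K)=59/2, d(CO,T)=8, d(CO,UX)=23/2
step 3: merge (E,UX) at d=31/2, Q=-275/2; branch lengths E→151/16, UX→97/16; new cluster EUX
  updated: d(CO,EUX)=17/2, d(D,EUX)=45/4, d(EUX,K)=93/4, d(EUX,T)=41/4
step 4: merge (CO,EUX) at d=17/2, Q=-369/4; branch lengths CO→49/8, EUX→19/8; new cluster CEOUX
  updated: d(CEOUX,D)=85/8, d(CEOUX,K)=177/8, d(CEOUX,T)=39/8
step 5: merge (CEOUX,T) at d=39/8, Q=-255/4; branch lengths CEOUX→23/8, T→2; new cluster CEOTUX
  updated: d(CEOTUX,D)=63/8, d(CEOTUX,K)=153/8
step 6: merge (CEOTUX,D) at d=63/8, Q=-51; branch lengths CEOTUX→3/2, D→51/8; new cluster CDEOTUX
  updated: d(CDEOTUX,K)=141/8
step 7: merge (CDEOTUX,K) at d=141/8; branch lengths CDEOTUX→141/16, K→141/16; new cluster CDEKOTUX
final tree: (((((C:83/10,O:37/10):49/8,(E:151/16,(U:-65/12,X:137/12):97/16):19/8):23/8,T:2):3/2,D:51/8):141/16,K:141/16)
total length: 579/8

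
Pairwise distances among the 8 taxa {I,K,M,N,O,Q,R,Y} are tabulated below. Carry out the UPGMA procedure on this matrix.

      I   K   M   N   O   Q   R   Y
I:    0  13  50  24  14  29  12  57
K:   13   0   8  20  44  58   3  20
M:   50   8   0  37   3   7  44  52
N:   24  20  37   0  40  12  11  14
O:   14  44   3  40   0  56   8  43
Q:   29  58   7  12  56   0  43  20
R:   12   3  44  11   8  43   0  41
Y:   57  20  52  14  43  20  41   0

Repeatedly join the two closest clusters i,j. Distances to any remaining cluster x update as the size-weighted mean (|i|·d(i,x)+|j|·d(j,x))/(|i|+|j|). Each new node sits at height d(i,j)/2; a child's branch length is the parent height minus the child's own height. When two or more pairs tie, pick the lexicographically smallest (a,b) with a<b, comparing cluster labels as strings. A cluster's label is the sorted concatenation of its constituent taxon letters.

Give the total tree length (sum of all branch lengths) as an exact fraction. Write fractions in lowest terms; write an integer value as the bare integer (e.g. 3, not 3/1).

step 1: merge (K,R) at d=3; branch lengths K→3/2, R→3/2; new cluster KR
  updated: d(I,KR)=25/2, d(KR,M)=26, d(KR,N)=31/2, d(KR,O)=26, d(KR,Q)=101/2, d(KR,Y)=61/2
step 2: merge (M,O) at d=3; branch lengths M→3/2, O→3/2; new cluster MO
  updated: d(I,MO)=32, d(KR,MO)=26, d(MO,N)=77/2, d(MO,Q)=63/2, d(MO,Y)=95/2
step 3: merge (N,Q) at d=12; branch lengths N→6, Q→6; new cluster NQ
  updated: d(I,NQ)=53/2, d(KR,NQ)=33, d(MO,NQ)=35, d(NQ,Y)=17
step 4: merge (I,KR) at d=25/2; branch lengths I→25/4, KR→19/4; new cluster IKR
  updated: d(IKR,MO)=28, d(IKR,NQ)=185/6, d(IKR,Y)=118/3
step 5: merge (NQ,Y) at d=17; branch lengths NQ→5/2, Y→17/2; new cluster NQY
  updated: d(IKR,NQY)=101/3, d(MO,NQY)=235/6
step 6: merge (IKR,MO) at d=28; branch lengths IKR→31/4, MO→25/2; new cluster IKMOR
  updated: d(IKMOR,NQY)=538/15
step 7: merge (IKMOR,NQY) at d=538/15; branch lengths IKMOR→59/15, NQY→283/30; new cluster IKMNOQRY
final tree: (((I:25/4,(K:3/2,R:3/2):19/4):31/4,(M:3/2,O:3/2):25/2):59/15,((N:6,Q:6):5/2,Y:17/2):283/30)
total length: 4417/60

4417/60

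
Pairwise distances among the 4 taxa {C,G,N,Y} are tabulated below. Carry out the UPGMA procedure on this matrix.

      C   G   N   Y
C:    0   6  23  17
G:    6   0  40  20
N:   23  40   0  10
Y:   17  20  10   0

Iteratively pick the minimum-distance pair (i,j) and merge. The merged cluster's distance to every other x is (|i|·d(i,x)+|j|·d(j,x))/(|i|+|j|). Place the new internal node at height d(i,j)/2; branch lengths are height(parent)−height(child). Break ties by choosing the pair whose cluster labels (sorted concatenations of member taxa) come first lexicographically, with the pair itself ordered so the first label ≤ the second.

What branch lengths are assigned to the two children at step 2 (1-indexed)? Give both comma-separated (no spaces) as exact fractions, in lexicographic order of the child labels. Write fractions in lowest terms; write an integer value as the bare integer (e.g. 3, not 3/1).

5,5

1. join C+G (d=6) ⇒ CG; edges |C|=3, |G|=3
  updated: d(CG,N)=63/2, d(CG,Y)=37/2
2. join N+Y (d=10) ⇒ NY; edges |N|=5, |Y|=5
  updated: d(CG,NY)=25
3. join CG+NY (d=25) ⇒ CGNY; edges |CG|=19/2, |NY|=15/2
final tree: ((C:3,G:3):19/2,(N:5,Y:5):15/2)
total length: 33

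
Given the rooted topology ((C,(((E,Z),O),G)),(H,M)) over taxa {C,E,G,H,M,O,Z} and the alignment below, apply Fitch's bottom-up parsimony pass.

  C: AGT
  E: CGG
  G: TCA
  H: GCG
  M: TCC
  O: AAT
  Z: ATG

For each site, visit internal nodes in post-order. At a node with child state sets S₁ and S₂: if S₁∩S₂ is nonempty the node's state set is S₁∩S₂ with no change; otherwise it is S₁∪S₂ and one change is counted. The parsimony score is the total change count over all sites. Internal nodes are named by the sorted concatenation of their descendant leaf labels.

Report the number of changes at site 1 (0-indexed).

4

EZ@0: {C} ∪ {A} = {A,C} (union, +1)
EOZ@0: {A,C} ∩ {A} = {A} (intersection, +0)
EGOZ@0: {A} ∪ {T} = {A,T} (union, +1)
CEGOZ@0: {A} ∩ {A,T} = {A} (intersection, +0)
HM@0: {G} ∪ {T} = {G,T} (union, +1)
CEGHMOZ@0: {A} ∪ {G,T} = {A,G,T} (union, +1)
EZ@1: {G} ∪ {T} = {G,T} (union, +1)
EOZ@1: {G,T} ∪ {A} = {A,G,T} (union, +1)
EGOZ@1: {A,G,T} ∪ {C} = {A,C,G,T} (union, +1)
CEGOZ@1: {G} ∩ {A,C,G,T} = {G} (intersection, +0)
HM@1: {C} ∩ {C} = {C} (intersection, +0)
CEGHMOZ@1: {G} ∪ {C} = {C,G} (union, +1)
EZ@2: {G} ∩ {G} = {G} (intersection, +0)
EOZ@2: {G} ∪ {T} = {G,T} (union, +1)
EGOZ@2: {G,T} ∪ {A} = {A,G,T} (union, +1)
CEGOZ@2: {T} ∩ {A,G,T} = {T} (intersection, +0)
HM@2: {G} ∪ {C} = {C,G} (union, +1)
CEGHMOZ@2: {T} ∪ {C,G} = {C,G,T} (union, +1)
per-site changes: [4, 4, 4]; total = 12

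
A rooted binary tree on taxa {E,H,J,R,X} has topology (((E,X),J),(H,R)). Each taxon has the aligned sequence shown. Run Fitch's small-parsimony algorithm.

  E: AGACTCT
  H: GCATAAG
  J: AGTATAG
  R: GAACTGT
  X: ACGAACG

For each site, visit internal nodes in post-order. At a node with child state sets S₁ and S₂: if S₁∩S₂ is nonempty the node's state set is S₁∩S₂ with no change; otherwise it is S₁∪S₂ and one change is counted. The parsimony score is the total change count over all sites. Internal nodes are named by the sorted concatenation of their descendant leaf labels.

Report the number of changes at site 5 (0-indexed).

2

[col 0] EX: children E:{A}, X:{A} ∩→ {A}; cost 0
[col 0] EJX: children EX:{A}, J:{A} ∩→ {A}; cost 0
[col 0] HR: children H:{G}, R:{G} ∩→ {G}; cost 0
[col 0] EHJRX: children EJX:{A}, HR:{G} ∪→ {A,G}; cost 1
[col 1] EX: children E:{G}, X:{C} ∪→ {C,G}; cost 1
[col 1] EJX: children EX:{C,G}, J:{G} ∩→ {G}; cost 0
[col 1] HR: children H:{C}, R:{A} ∪→ {A,C}; cost 1
[col 1] EHJRX: children EJX:{G}, HR:{A,C} ∪→ {A,C,G}; cost 1
[col 2] EX: children E:{A}, X:{G} ∪→ {A,G}; cost 1
[col 2] EJX: children EX:{A,G}, J:{T} ∪→ {A,G,T}; cost 1
[col 2] HR: children H:{A}, R:{A} ∩→ {A}; cost 0
[col 2] EHJRX: children EJX:{A,G,T}, HR:{A} ∩→ {A}; cost 0
[col 3] EX: children E:{C}, X:{A} ∪→ {A,C}; cost 1
[col 3] EJX: children EX:{A,C}, J:{A} ∩→ {A}; cost 0
[col 3] HR: children H:{T}, R:{C} ∪→ {C,T}; cost 1
[col 3] EHJRX: children EJX:{A}, HR:{C,T} ∪→ {A,C,T}; cost 1
[col 4] EX: children E:{T}, X:{A} ∪→ {A,T}; cost 1
[col 4] EJX: children EX:{A,T}, J:{T} ∩→ {T}; cost 0
[col 4] HR: children H:{A}, R:{T} ∪→ {A,T}; cost 1
[col 4] EHJRX: children EJX:{T}, HR:{A,T} ∩→ {T}; cost 0
[col 5] EX: children E:{C}, X:{C} ∩→ {C}; cost 0
[col 5] EJX: children EX:{C}, J:{A} ∪→ {A,C}; cost 1
[col 5] HR: children H:{A}, R:{G} ∪→ {A,G}; cost 1
[col 5] EHJRX: children EJX:{A,C}, HR:{A,G} ∩→ {A}; cost 0
[col 6] EX: children E:{T}, X:{G} ∪→ {G,T}; cost 1
[col 6] EJX: children EX:{G,T}, J:{G} ∩→ {G}; cost 0
[col 6] HR: children H:{G}, R:{T} ∪→ {G,T}; cost 1
[col 6] EHJRX: children EJX:{G}, HR:{G,T} ∩→ {G}; cost 0
per-site changes: [1, 3, 2, 3, 2, 2, 2]; total = 15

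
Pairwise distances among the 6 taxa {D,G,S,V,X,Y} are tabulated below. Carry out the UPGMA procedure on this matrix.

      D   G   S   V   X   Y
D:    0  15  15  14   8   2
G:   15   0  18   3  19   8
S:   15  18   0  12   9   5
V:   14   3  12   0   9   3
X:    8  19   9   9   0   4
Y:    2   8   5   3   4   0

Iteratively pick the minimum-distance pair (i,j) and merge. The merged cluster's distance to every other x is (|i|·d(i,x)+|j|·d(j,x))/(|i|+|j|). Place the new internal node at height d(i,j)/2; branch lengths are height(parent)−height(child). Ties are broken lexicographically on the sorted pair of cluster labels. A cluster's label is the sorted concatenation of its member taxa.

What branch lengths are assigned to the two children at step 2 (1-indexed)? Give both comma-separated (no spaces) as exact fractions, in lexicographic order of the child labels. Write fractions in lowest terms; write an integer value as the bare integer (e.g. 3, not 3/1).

3/2,3/2

iteration 1: select D,Y (d=2); attach at lengths (1, 1); label the merged cluster DY
  updated: d(DY,G)=23/2, d(DY,S)=10, d(DY,V)=17/2, d(DY,X)=6
iteration 2: select G,V (d=3); attach at lengths (3/2, 3/2); label the merged cluster GV
  updated: d(DY,GV)=10, d(GV,S)=15, d(GV,X)=14
iteration 3: select DY,X (d=6); attach at lengths (2, 3); label the merged cluster DXY
  updated: d(DXY,GV)=34/3, d(DXY,S)=29/3
iteration 4: select DXY,S (d=29/3); attach at lengths (11/6, 29/6); label the merged cluster DSXY
  updated: d(DSXY,GV)=49/4
iteration 5: select DSXY,GV (d=49/4); attach at lengths (31/24, 37/8); label the merged cluster DGSVXY
final tree: ((((D:1,Y:1):2,X:3):11/6,S:29/6):31/24,(G:3/2,V:3/2):37/8)
total length: 271/12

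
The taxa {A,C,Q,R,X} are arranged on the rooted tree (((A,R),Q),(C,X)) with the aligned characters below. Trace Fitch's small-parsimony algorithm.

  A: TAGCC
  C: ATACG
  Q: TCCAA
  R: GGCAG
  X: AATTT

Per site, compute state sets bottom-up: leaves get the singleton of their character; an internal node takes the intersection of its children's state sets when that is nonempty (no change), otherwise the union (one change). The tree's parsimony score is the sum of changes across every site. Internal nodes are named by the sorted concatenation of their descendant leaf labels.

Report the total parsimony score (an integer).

14

site 0, node AR: A={T} ∪ R={G} → {G,T} (+1)
site 0, node AQR: AR={G,T} ∩ Q={T} → {T} (+0)
site 0, node CX: C={A} ∩ X={A} → {A} (+0)
site 0, node ACQRX: AQR={T} ∪ CX={A} → {A,T} (+1)
site 1, node AR: A={A} ∪ R={G} → {A,G} (+1)
site 1, node AQR: AR={A,G} ∪ Q={C} → {A,C,G} (+1)
site 1, node CX: C={T} ∪ X={A} → {A,T} (+1)
site 1, node ACQRX: AQR={A,C,G} ∩ CX={A,T} → {A} (+0)
site 2, node AR: A={G} ∪ R={C} → {C,G} (+1)
site 2, node AQR: AR={C,G} ∩ Q={C} → {C} (+0)
site 2, node CX: C={A} ∪ X={T} → {A,T} (+1)
site 2, node ACQRX: AQR={C} ∪ CX={A,T} → {A,C,T} (+1)
site 3, node AR: A={C} ∪ R={A} → {A,C} (+1)
site 3, node AQR: AR={A,C} ∩ Q={A} → {A} (+0)
site 3, node CX: C={C} ∪ X={T} → {C,T} (+1)
site 3, node ACQRX: AQR={A} ∪ CX={C,T} → {A,C,T} (+1)
site 4, node AR: A={C} ∪ R={G} → {C,G} (+1)
site 4, node AQR: AR={C,G} ∪ Q={A} → {A,C,G} (+1)
site 4, node CX: C={G} ∪ X={T} → {G,T} (+1)
site 4, node ACQRX: AQR={A,C,G} ∩ CX={G,T} → {G} (+0)
per-site changes: [2, 3, 3, 3, 3]; total = 14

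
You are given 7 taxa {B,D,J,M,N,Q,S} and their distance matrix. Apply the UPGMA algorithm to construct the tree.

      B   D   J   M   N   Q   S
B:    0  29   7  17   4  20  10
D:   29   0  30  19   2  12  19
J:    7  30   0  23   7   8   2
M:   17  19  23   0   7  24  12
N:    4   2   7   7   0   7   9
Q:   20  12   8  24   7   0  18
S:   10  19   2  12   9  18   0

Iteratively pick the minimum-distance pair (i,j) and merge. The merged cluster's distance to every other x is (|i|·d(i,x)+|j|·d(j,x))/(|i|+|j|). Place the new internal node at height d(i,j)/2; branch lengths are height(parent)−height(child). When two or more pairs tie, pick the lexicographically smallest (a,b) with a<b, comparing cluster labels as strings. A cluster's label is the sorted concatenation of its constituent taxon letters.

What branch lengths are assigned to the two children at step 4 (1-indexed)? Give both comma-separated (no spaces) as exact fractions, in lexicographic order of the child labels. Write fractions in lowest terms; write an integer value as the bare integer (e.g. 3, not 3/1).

step 1: merge (D,N) at d=2; branch lengths D→1, N→1; new cluster DN
  updated: d(B,DN)=33/2, d(DN,J)=37/2, d(DN,M)=13, d(DN,Q)=19/2, d(DN,S)=14
step 2: merge (J,S) at d=2; branch lengths J→1, S→1; new cluster JS
  updated: d(B,JS)=17/2, d(DN,JS)=65/4, d(JS,M)=35/2, d(JS,Q)=13
step 3: merge (B,JS) at d=17/2; branch lengths B→17/4, JS→13/4; new cluster BJS
  updated: d(BJS,DN)=49/3, d(BJS,M)=52/3, d(BJS,Q)=46/3
step 4: merge (DN,Q) at d=19/2; branch lengths DN→15/4, Q→19/4; new cluster DNQ
  updated: d(BJS,DNQ)=16, d(DNQ,M)=50/3
step 5: merge (BJS,DNQ) at d=16; branch lengths BJS→15/4, DNQ→13/4; new cluster BDJNQS
  updated: d(BDJNQS,M)=17
step 6: merge (BDJNQS,M) at d=17; branch lengths BDJNQS→1/2, M→17/2; new cluster BDJMNQS
final tree: (((B:17/4,(J:1,S:1):13/4):15/4,((D:1,N:1):15/4,Q:19/4):13/4):1/2,M:17/2)
total length: 36

15/4,19/4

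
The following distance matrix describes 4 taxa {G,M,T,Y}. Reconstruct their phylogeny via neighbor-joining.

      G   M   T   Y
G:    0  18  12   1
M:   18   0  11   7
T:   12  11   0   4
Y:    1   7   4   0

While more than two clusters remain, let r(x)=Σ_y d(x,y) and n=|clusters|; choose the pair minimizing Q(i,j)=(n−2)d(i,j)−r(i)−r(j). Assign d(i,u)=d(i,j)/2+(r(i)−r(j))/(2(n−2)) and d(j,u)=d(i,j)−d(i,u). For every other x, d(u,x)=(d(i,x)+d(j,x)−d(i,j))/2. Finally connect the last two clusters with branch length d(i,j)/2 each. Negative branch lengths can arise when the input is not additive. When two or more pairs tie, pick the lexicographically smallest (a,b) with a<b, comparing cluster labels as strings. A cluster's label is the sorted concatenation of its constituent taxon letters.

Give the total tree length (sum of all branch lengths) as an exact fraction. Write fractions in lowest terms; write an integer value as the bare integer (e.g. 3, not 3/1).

65/4

1. join G+Y (d=1, Q=-41) ⇒ GY; edges |G|=21/4, |Y|=-17/4
  updated: d(GY,M)=12, d(GY,T)=15/2
2. join GY+M (d=12, Q=-61/2) ⇒ GMY; edges |GY|=17/4, |M|=31/4
  updated: d(GMY,T)=13/4
3. join GMY+T (d=13/4) ⇒ GMTY; edges |GMY|=13/8, |T|=13/8
final tree: (((G:21/4,Y:-17/4):17/4,M:31/4):13/8,T:13/8)
total length: 65/4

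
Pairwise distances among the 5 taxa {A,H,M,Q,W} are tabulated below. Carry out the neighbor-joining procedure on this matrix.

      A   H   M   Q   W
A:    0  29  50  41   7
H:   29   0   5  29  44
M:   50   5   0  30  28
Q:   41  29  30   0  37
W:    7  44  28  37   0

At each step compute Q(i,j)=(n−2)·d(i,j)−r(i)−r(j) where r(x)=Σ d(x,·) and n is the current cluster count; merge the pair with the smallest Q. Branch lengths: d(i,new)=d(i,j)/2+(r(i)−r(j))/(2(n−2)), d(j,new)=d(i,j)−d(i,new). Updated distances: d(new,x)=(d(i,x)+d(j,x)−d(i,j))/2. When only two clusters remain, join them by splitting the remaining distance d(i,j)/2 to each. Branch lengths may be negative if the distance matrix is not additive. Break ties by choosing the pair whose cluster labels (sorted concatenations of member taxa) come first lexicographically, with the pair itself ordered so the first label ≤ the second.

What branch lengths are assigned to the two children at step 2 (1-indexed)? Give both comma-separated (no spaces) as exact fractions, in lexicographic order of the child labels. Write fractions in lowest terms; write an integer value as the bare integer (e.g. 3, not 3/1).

161/8,123/8

step 1: merge (A,W) at d=7, Q=-222; branch lengths A→16/3, W→5/3; new cluster AW
  updated: d(AW,H)=33, d(AW,M)=71/2, d(AW,Q)=71/2
step 2: merge (AW,Q) at d=71/2, Q=-255/2; branch lengths AW→161/8, Q→123/8; new cluster AQW
  updated: d(AQW,H)=53/4, d(AQW,M)=15
step 3: merge (AQW,H) at d=53/4, Q=-133/4; branch lengths AQW→93/8, H→13/8; new cluster AHQW
  updated: d(AHQW,M)=27/8
step 4: merge (AHQW,M) at d=27/8; branch lengths AHQW→27/16, M→27/16; new cluster AHMQW
final tree: ((((A:16/3,W:5/3):161/8,Q:123/8):93/8,H:13/8):27/16,M:27/16)
total length: 473/8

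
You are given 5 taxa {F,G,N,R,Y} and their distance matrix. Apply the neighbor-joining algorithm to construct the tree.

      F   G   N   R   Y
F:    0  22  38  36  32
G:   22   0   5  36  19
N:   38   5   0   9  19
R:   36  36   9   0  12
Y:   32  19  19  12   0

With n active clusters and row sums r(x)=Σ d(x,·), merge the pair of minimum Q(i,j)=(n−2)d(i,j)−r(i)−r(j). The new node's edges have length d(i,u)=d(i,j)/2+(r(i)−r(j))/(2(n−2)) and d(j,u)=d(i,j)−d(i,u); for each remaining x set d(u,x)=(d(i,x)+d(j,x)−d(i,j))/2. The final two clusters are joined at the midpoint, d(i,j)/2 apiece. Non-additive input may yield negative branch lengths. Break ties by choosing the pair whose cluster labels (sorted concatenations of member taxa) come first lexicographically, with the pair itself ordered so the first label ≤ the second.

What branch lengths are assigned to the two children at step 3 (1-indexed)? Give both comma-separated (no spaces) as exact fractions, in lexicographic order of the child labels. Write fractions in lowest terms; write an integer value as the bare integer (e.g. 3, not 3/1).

iteration 1: select F,G (d=22, Q=-144); attach at lengths (56/3, 10/3); label the merged cluster FG
  updated: d(FG,N)=21/2, d(FG,R)=25, d(FG,Y)=29/2
iteration 2: select FG,N (d=21/2, Q=-135/2); attach at lengths (65/8, 19/8); label the merged cluster FGN
  updated: d(FGN,R)=47/4, d(FGN,Y)=23/2
iteration 3: select FGN,R (d=47/4, Q=-141/4); attach at lengths (45/8, 49/8); label the merged cluster FGNR
  updated: d(FGNR,Y)=47/8
iteration 4: select FGNR,Y (d=47/8); attach at lengths (47/16, 47/16); label the merged cluster FGNRY
final tree: ((((F:56/3,G:10/3):65/8,N:19/8):45/8,R:49/8):47/16,Y:47/16)
total length: 401/8

45/8,49/8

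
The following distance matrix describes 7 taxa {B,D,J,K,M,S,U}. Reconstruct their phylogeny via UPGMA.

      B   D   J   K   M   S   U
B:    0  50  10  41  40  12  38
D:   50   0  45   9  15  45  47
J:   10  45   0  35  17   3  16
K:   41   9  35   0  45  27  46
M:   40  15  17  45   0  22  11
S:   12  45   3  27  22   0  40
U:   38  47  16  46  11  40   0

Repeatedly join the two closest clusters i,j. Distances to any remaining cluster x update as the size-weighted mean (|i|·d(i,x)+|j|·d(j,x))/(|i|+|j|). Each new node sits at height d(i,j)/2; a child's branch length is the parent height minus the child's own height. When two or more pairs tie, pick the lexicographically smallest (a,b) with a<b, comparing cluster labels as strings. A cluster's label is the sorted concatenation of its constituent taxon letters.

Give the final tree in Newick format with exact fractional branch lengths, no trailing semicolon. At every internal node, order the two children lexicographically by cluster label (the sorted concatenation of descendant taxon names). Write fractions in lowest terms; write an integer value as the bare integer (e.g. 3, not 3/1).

(((B:11/2,(J:3/2,S:3/2):4):107/12,(M:11/2,U:11/2):107/12):323/60,(D:9/2,K:9/2):153/10)

iteration 1: select J,S (d=3); attach at lengths (3/2, 3/2); label the merged cluster JS
  updated: d(B,JS)=11, d(D,JS)=45, d(JS,K)=31, d(JS,M)=39/2, d(JS,U)=28
iteration 2: select D,K (d=9); attach at lengths (9/2, 9/2); label the merged cluster DK
  updated: d(B,DK)=91/2, d(DK,JS)=38, d(DK,M)=30, d(DK,U)=93/2
iteration 3: select B,JS (d=11); attach at lengths (11/2, 4); label the merged cluster BJS
  updated: d(BJS,DK)=81/2, d(BJS,M)=79/3, d(BJS,U)=94/3
iteration 4: select M,U (d=11); attach at lengths (11/2, 11/2); label the merged cluster MU
  updated: d(BJS,MU)=173/6, d(DK,MU)=153/4
iteration 5: select BJS,MU (d=173/6); attach at lengths (107/12, 107/12); label the merged cluster BJMSU
  updated: d(BJMSU,DK)=198/5
iteration 6: select BJMSU,DK (d=198/5); attach at lengths (323/60, 153/10); label the merged cluster BDJKMSU
final tree: (((B:11/2,(J:3/2,S:3/2):4):107/12,(M:11/2,U:11/2):107/12):323/60,(D:9/2,K:9/2):153/10)
total length: 4261/60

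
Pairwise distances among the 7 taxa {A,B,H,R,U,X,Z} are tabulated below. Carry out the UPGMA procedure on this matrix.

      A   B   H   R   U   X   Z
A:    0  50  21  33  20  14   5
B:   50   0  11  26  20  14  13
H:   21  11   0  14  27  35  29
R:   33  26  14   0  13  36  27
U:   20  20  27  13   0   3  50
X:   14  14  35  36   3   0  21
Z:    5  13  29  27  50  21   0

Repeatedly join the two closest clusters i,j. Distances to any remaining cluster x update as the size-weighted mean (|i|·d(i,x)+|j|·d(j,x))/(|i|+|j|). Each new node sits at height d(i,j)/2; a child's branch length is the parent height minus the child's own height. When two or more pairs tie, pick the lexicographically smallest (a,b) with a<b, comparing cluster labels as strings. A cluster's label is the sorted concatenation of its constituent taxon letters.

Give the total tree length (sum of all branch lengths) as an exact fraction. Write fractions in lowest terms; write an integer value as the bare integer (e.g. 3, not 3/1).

3563/60

iteration 1: select U,X (d=3); attach at lengths (3/2, 3/2); label the merged cluster UX
  updated: d(A,UX)=17, d(B,UX)=17, d(H,UX)=31, d(R,UX)=49/2, d(UX,Z)=71/2
iteration 2: select A,Z (d=5); attach at lengths (5/2, 5/2); label the merged cluster AZ
  updated: d(AZ,B)=63/2, d(AZ,H)=25, d(AZ,R)=30, d(AZ,UX)=105/4
iteration 3: select B,H (d=11); attach at lengths (11/2, 11/2); label the merged cluster BH
  updated: d(AZ,BH)=113/4, d(BH,R)=20, d(BH,UX)=24
iteration 4: select BH,R (d=20); attach at lengths (9/2, 10); label the merged cluster BHR
  updated: d(AZ,BHR)=173/6, d(BHR,UX)=145/6
iteration 5: select BHR,UX (d=145/6); attach at lengths (25/12, 127/12); label the merged cluster BHRUX
  updated: d(AZ,BHRUX)=139/5
iteration 6: select AZ,BHRUX (d=139/5); attach at lengths (57/5, 109/60); label the merged cluster ABHRUXZ
final tree: ((A:5/2,Z:5/2):57/5,(((B:11/2,H:11/2):9/2,R:10):25/12,(U:3/2,X:3/2):127/12):109/60)
total length: 3563/60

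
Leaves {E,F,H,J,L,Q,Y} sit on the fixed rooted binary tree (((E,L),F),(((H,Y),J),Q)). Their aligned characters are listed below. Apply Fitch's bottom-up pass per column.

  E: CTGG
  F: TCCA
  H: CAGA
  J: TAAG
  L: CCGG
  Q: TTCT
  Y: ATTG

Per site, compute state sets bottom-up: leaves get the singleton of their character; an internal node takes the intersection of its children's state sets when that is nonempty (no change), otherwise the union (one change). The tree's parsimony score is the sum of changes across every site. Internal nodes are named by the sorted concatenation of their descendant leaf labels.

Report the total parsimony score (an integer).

14

[col 0] EL: children E:{C}, L:{C} ∩→ {C}; cost 0
[col 0] EFL: children EL:{C}, F:{T} ∪→ {C,T}; cost 1
[col 0] HY: children H:{C}, Y:{A} ∪→ {A,C}; cost 1
[col 0] HJY: children HY:{A,C}, J:{T} ∪→ {A,C,T}; cost 1
[col 0] HJQY: children HJY:{A,C,T}, Q:{T} ∩→ {T}; cost 0
[col 0] EFHJLQY: children EFL:{C,T}, HJQY:{T} ∩→ {T}; cost 0
[col 1] EL: children E:{T}, L:{C} ∪→ {C,T}; cost 1
[col 1] EFL: children EL:{C,T}, F:{C} ∩→ {C}; cost 0
[col 1] HY: children H:{A}, Y:{T} ∪→ {A,T}; cost 1
[col 1] HJY: children HY:{A,T}, J:{A} ∩→ {A}; cost 0
[col 1] HJQY: children HJY:{A}, Q:{T} ∪→ {A,T}; cost 1
[col 1] EFHJLQY: children EFL:{C}, HJQY:{A,T} ∪→ {A,C,T}; cost 1
[col 2] EL: children E:{G}, L:{G} ∩→ {G}; cost 0
[col 2] EFL: children EL:{G}, F:{C} ∪→ {C,G}; cost 1
[col 2] HY: children H:{G}, Y:{T} ∪→ {G,T}; cost 1
[col 2] HJY: children HY:{G,T}, J:{A} ∪→ {A,G,T}; cost 1
[col 2] HJQY: children HJY:{A,G,T}, Q:{C} ∪→ {A,C,G,T}; cost 1
[col 2] EFHJLQY: children EFL:{C,G}, HJQY:{A,C,G,T} ∩→ {C,G}; cost 0
[col 3] EL: children E:{G}, L:{G} ∩→ {G}; cost 0
[col 3] EFL: children EL:{G}, F:{A} ∪→ {A,G}; cost 1
[col 3] HY: children H:{A}, Y:{G} ∪→ {A,G}; cost 1
[col 3] HJY: children HY:{A,G}, J:{G} ∩→ {G}; cost 0
[col 3] HJQY: children HJY:{G}, Q:{T} ∪→ {G,T}; cost 1
[col 3] EFHJLQY: children EFL:{A,G}, HJQY:{G,T} ∩→ {G}; cost 0
per-site changes: [3, 4, 4, 3]; total = 14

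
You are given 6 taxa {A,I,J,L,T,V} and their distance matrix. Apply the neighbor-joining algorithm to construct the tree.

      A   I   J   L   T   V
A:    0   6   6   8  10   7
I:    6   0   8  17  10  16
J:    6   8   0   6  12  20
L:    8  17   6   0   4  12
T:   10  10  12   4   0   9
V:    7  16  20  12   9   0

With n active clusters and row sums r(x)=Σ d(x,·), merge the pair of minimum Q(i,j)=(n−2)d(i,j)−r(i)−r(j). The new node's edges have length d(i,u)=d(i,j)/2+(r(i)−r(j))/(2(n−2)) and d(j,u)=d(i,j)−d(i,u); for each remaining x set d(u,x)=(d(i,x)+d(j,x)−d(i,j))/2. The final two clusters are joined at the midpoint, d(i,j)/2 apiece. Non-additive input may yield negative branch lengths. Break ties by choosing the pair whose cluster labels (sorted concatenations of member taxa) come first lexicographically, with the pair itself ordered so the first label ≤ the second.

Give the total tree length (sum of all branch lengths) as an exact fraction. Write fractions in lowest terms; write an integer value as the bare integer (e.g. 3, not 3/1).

409/16

step 1: merge (I,J) at d=8, Q=-77; branch lengths I→37/8, J→27/8; new cluster IJ
  updated: d(A,IJ)=2, d(IJ,L)=15/2, d(IJ,T)=7, d(IJ,V)=14
step 2: merge (A,IJ) at d=2, Q=-103/2; branch lengths A→5/12, IJ→19/12; new cluster AIJ
  updated: d(AIJ,L)=27/4, d(AIJ,T)=15/2, d(AIJ,V)=19/2
step 3: merge (AIJ,V) at d=19/2, Q=-141/4; branch lengths AIJ→49/16, V→103/16; new cluster AIJV
  updated: d(AIJV,L)=37/8, d(AIJV,T)=7/2
step 4: merge (AIJV,L) at d=37/8, Q=-97/8; branch lengths AIJV→33/16, L→41/16; new cluster AIJLV
  updated: d(AIJLV,T)=23/16
step 5: merge (AIJLV,T) at d=23/16; branch lengths AIJLV→23/32, T→23/32; new cluster AIJLTV
final tree: ((((A:5/12,(I:37/8,J:27/8):19/12):49/16,V:103/16):33/16,L:41/16):23/32,T:23/32)
total length: 409/16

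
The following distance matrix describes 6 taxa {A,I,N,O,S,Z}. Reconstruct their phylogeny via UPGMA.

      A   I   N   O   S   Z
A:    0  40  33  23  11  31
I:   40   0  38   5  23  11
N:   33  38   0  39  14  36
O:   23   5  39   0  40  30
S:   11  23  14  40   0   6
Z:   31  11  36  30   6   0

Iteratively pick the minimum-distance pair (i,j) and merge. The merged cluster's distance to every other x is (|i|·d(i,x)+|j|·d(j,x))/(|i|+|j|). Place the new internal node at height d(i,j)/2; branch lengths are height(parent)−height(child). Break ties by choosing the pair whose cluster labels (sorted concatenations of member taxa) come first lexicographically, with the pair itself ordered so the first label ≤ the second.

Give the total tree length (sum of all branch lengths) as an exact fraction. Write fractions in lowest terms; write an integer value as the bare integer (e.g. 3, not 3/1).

step 1: merge (I,O) at d=5; branch lengths I→5/2, O→5/2; new cluster IO
  updated: d(A,IO)=63/2, d(IO,N)=77/2, d(IO,S)=63/2, d(IO,Z)=41/2
step 2: merge (S,Z) at d=6; branch lengths S→3, Z→3; new cluster SZ
  updated: d(A,SZ)=21, d(IO,SZ)=26, d(N,SZ)=25
step 3: merge (A,SZ) at d=21; branch lengths A→21/2, SZ→15/2; new cluster ASZ
  updated: d(ASZ,IO)=167/6, d(ASZ,N)=83/3
step 4: merge (ASZ,N) at d=83/3; branch lengths ASZ→10/3, N→83/6; new cluster ANSZ
  updated: d(ANSZ,IO)=61/2
step 5: merge (ANSZ,IO) at d=61/2; branch lengths ANSZ→17/12, IO→51/4; new cluster AINOSZ
final tree: (((A:21/2,(S:3,Z:3):15/2):10/3,N:83/6):17/12,(I:5/2,O:5/2):51/4)
total length: 181/3

181/3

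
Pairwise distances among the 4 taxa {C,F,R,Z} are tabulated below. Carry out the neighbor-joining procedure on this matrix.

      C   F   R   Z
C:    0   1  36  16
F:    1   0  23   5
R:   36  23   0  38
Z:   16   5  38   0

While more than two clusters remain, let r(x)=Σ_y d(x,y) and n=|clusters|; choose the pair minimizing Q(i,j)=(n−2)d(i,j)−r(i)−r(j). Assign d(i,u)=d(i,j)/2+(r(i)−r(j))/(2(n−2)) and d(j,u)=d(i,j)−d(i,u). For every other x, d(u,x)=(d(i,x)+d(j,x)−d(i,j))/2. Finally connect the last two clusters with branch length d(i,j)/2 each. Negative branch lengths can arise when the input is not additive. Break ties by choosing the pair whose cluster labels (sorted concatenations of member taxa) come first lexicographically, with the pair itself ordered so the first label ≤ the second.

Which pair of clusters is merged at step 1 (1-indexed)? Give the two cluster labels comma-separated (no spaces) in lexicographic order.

1. join C+F (d=1, Q=-80) ⇒ CF; edges |C|=13/2, |F|=-11/2
  updated: d(CF,R)=29, d(CF,Z)=10
2. join CF+R (d=29, Q=-77) ⇒ CFR; edges |CF|=1/2, |R|=57/2
  updated: d(CFR,Z)=19/2
3. join CFR+Z (d=19/2) ⇒ CFRZ; edges |CFR|=19/4, |Z|=19/4
final tree: (((C:13/2,F:-11/2):1/2,R:57/2):19/4,Z:19/4)
total length: 79/2

C,F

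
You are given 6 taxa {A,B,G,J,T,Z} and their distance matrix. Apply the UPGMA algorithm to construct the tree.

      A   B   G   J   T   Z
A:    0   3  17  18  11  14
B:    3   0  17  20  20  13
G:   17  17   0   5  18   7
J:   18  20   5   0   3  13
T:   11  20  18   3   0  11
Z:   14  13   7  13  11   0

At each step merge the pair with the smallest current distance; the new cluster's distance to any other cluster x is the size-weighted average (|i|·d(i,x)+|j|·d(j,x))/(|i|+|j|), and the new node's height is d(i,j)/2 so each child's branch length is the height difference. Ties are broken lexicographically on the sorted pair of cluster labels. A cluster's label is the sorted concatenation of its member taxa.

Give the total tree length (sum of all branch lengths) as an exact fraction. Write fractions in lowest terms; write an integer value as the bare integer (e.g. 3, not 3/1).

229/8

step 1: merge (A,B) at d=3; branch lengths A→3/2, B→3/2; new cluster AB
  updated: d(AB,G)=17, d(AB,J)=19, d(AB,T)=31/2, d(AB,Z)=27/2
step 2: merge (J,T) at d=3; branch lengths J→3/2, T→3/2; new cluster JT
  updated: d(AB,JT)=69/4, d(G,JT)=23/2, d(JT,Z)=12
step 3: merge (G,Z) at d=7; branch lengths G→7/2, Z→7/2; new cluster GZ
  updated: d(AB,GZ)=61/4, d(GZ,JT)=47/4
step 4: merge (GZ,JT) at d=47/4; branch lengths GZ→19/8, JT→35/8; new cluster GJTZ
  updated: d(AB,GJTZ)=65/4
step 5: merge (AB,GJTZ) at d=65/4; branch lengths AB→53/8, GJTZ→9/4; new cluster ABGJTZ
final tree: ((A:3/2,B:3/2):53/8,((G:7/2,Z:7/2):19/8,(J:3/2,T:3/2):35/8):9/4)
total length: 229/8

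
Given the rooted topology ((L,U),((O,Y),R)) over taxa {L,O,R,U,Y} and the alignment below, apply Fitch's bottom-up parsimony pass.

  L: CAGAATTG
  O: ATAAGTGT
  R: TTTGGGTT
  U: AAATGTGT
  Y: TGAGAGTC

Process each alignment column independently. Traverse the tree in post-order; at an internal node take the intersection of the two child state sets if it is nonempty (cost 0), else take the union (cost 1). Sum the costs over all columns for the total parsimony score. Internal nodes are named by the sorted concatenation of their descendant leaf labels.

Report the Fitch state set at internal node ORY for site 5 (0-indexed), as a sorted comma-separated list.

site 0, node LU: L={C} ∪ U={A} → {A,C} (+1)
site 0, node OY: O={A} ∪ Y={T} → {A,T} (+1)
site 0, node ORY: OY={A,T} ∩ R={T} → {T} (+0)
site 0, node LORUY: LU={A,C} ∪ ORY={T} → {A,C,T} (+1)
site 1, node LU: L={A} ∩ U={A} → {A} (+0)
site 1, node OY: O={T} ∪ Y={G} → {G,T} (+1)
site 1, node ORY: OY={G,T} ∩ R={T} → {T} (+0)
site 1, node LORUY: LU={A} ∪ ORY={T} → {A,T} (+1)
site 2, node LU: L={G} ∪ U={A} → {A,G} (+1)
site 2, node OY: O={A} ∩ Y={A} → {A} (+0)
site 2, node ORY: OY={A} ∪ R={T} → {A,T} (+1)
site 2, node LORUY: LU={A,G} ∩ ORY={A,T} → {A} (+0)
site 3, node LU: L={A} ∪ U={T} → {A,T} (+1)
site 3, node OY: O={A} ∪ Y={G} → {A,G} (+1)
site 3, node ORY: OY={A,G} ∩ R={G} → {G} (+0)
site 3, node LORUY: LU={A,T} ∪ ORY={G} → {A,G,T} (+1)
site 4, node LU: L={A} ∪ U={G} → {A,G} (+1)
site 4, node OY: O={G} ∪ Y={A} → {A,G} (+1)
site 4, node ORY: OY={A,G} ∩ R={G} → {G} (+0)
site 4, node LORUY: LU={A,G} ∩ ORY={G} → {G} (+0)
site 5, node LU: L={T} ∩ U={T} → {T} (+0)
site 5, node OY: O={T} ∪ Y={G} → {G,T} (+1)
site 5, node ORY: OY={G,T} ∩ R={G} → {G} (+0)
site 5, node LORUY: LU={T} ∪ ORY={G} → {G,T} (+1)
site 6, node LU: L={T} ∪ U={G} → {G,T} (+1)
site 6, node OY: O={G} ∪ Y={T} → {G,T} (+1)
site 6, node ORY: OY={G,T} ∩ R={T} → {T} (+0)
site 6, node LORUY: LU={G,T} ∩ ORY={T} → {T} (+0)
site 7, node LU: L={G} ∪ U={T} → {G,T} (+1)
site 7, node OY: O={T} ∪ Y={C} → {C,T} (+1)
site 7, node ORY: OY={C,T} ∩ R={T} → {T} (+0)
site 7, node LORUY: LU={G,T} ∩ ORY={T} → {T} (+0)
per-site changes: [3, 2, 2, 3, 2, 2, 2, 2]; total = 18

G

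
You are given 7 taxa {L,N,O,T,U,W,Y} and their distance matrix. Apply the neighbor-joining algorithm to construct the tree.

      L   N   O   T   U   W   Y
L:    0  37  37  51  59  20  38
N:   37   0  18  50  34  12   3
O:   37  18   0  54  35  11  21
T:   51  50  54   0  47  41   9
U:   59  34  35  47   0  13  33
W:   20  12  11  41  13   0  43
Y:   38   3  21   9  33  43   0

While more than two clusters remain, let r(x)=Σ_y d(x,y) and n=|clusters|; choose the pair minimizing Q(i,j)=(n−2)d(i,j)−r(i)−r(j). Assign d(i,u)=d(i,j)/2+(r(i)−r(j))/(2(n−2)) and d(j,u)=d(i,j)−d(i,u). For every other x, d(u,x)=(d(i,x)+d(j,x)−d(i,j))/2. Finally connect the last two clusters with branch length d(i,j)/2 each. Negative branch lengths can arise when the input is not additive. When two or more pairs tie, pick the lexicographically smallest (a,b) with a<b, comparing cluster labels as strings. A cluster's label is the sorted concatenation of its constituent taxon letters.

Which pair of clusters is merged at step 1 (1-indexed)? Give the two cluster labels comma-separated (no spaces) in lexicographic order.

T,Y

iteration 1: select T,Y (d=9, Q=-354); attach at lengths (15, -6); label the merged cluster TY
  updated: d(L,TY)=40, d(N,TY)=22, d(O,TY)=33, d(TY,U)=71/2, d(TY,W)=75/2
iteration 2: select U,W (d=13, Q=-218); attach at lengths (135/8, -31/8); label the merged cluster UW
  updated: d(L,UW)=33, d(N,UW)=33/2, d(O,UW)=33/2, d(TY,UW)=30
iteration 3: select N,TY (d=22, Q=-305/2); attach at lengths (23/4, 65/4); label the merged cluster NTY
  updated: d(L,NTY)=55/2, d(NTY,O)=29/2, d(NTY,UW)=49/4
iteration 4: select L,NTY (d=55/2, Q=-387/4); attach at lengths (393/16, 47/16); label the merged cluster LNTY
  updated: d(LNTY,O)=12, d(LNTY,UW)=71/8
iteration 5: select LNTY,O (d=12, Q=-299/8); attach at lengths (35/16, 157/16); label the merged cluster LNOTY
  updated: d(LNOTY,UW)=107/16
iteration 6: select LNOTY,UW (d=107/16); attach at lengths (107/32, 107/32); label the merged cluster LNOTUWY
final tree: (((L:393/16,(N:23/4,(T:15,Y:-6):65/4):47/16):35/16,O:157/16):107/32,(U:135/8,W:-31/8):107/32)
total length: 1443/16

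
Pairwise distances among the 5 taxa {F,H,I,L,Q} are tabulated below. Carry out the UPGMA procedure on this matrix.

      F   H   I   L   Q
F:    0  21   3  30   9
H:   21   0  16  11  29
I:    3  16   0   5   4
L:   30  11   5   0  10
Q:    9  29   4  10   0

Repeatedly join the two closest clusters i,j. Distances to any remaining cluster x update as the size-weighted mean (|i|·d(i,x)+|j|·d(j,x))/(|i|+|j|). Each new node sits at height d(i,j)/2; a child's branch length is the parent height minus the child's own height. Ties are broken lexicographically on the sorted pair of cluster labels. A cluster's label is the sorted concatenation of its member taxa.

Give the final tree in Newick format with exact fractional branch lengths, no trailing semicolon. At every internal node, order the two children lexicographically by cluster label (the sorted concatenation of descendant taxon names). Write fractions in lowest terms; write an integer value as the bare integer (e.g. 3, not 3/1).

(((F:3/2,I:3/2):7/4,Q:13/4):6,(H:11/2,L:11/2):15/4)

1. join F+I (d=3) ⇒ FI; edges |F|=3/2, |I|=3/2
  updated: d(FI,H)=37/2, d(FI,L)=35/2, d(FI,Q)=13/2
2. join FI+Q (d=13/2) ⇒ FIQ; edges |FI|=7/4, |Q|=13/4
  updated: d(FIQ,H)=22, d(FIQ,L)=15
3. join H+L (d=11) ⇒ HL; edges |H|=11/2, |L|=11/2
  updated: d(FIQ,HL)=37/2
4. join FIQ+HL (d=37/2) ⇒ FHILQ; edges |FIQ|=6, |HL|=15/4
final tree: (((F:3/2,I:3/2):7/4,Q:13/4):6,(H:11/2,L:11/2):15/4)
total length: 115/4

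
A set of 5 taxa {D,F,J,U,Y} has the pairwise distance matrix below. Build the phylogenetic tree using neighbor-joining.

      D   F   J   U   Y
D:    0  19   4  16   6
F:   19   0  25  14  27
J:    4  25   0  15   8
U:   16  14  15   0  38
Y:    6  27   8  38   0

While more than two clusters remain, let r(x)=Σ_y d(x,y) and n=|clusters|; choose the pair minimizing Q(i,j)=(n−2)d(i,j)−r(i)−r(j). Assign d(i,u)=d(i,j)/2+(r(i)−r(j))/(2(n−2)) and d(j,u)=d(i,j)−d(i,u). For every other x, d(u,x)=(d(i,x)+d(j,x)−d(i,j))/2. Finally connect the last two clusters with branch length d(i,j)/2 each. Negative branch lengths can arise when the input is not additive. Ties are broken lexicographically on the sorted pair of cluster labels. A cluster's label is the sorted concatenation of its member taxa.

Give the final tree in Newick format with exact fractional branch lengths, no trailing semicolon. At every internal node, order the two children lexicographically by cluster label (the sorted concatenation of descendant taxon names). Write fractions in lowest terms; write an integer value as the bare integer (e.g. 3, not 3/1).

1. join F+U (d=14, Q=-126) ⇒ FU; edges |F|=22/3, |U|=20/3
  updated: d(D,FU)=21/2, d(FU,J)=13, d(FU,Y)=51/2
2. join D+FU (d=21/2, Q=-97/2) ⇒ DFU; edges |D|=-15/8, |FU|=99/8
  updated: d(DFU,J)=13/4, d(DFU,Y)=21/2
3. join DFU+J (d=13/4, Q=-87/4) ⇒ DFJU; edges |DFU|=23/8, |J|=3/8
  updated: d(DFJU,Y)=61/8
4. join DFJU+Y (d=61/8) ⇒ DFJUY; edges |DFJU|=61/16, |Y|=61/16
final tree: (((D:-15/8,(F:22/3,U:20/3):99/8):23/8,J:3/8):61/16,Y:61/16)
total length: 283/8

(((D:-15/8,(F:22/3,U:20/3):99/8):23/8,J:3/8):61/16,Y:61/16)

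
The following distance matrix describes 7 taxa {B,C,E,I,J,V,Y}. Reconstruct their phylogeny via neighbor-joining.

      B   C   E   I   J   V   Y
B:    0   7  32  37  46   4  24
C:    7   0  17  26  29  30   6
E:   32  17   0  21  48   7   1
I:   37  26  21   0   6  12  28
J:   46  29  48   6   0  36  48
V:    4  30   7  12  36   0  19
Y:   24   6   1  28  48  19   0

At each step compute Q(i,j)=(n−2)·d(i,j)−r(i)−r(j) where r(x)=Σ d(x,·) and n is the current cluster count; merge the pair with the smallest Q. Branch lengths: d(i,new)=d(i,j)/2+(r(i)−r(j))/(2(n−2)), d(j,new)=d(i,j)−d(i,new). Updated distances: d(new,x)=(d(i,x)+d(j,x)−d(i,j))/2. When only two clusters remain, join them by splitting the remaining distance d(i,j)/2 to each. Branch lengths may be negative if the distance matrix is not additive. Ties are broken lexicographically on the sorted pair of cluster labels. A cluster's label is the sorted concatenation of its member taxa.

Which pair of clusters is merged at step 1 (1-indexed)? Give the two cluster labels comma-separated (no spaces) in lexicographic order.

step 1: merge (I,J) at d=6, Q=-313; branch lengths I→-53/10, J→113/10; new cluster IJ
  updated: d(B,IJ)=77/2, d(C,IJ)=49/2, d(E,IJ)=63/2, d(IJ,V)=21, d(IJ,Y)=35
step 2: merge (B,V) at d=4, Q=-341/2; branch lengths B→81/16, V→-17/16; new cluster BV
  updated: d(BV,C)=33/2, d(BV,E)=35/2, d(BV,IJ)=111/4, d(BV,Y)=39/2
step 3: merge (E,Y) at d=1, Q=-251/2; branch lengths E→17/12, Y→-5/12; new cluster EY
  updated: d(BV,EY)=18, d(C,EY)=11, d(EY,IJ)=131/4
step 4: merge (BV,IJ) at d=111/4, Q=-367/4; branch lengths BV→131/16, IJ→313/16; new cluster BIJV
  updated: d(BIJV,C)=53/8, d(BIJV,EY)=23/2
step 5: merge (BIJV,C) at d=53/8, Q=-233/8; branch lengths BIJV→57/16, C→49/16; new cluster BCIJV
  updated: d(BCIJV,EY)=127/16
step 6: merge (BCIJV,EY) at d=127/16; branch lengths BCIJV→127/32, EY→127/32; new cluster BCEIJVY
final tree: ((((B:81/16,V:-17/16):131/16,(I:-53/10,J:113/10):313/16):57/16,C:49/16):127/32,(E:17/12,Y:-5/12):127/32)
total length: 853/16

I,J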